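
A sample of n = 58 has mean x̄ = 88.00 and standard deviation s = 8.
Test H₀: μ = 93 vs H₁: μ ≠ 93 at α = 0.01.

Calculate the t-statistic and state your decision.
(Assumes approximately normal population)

Answer: t = -4.7596, reject H₀

Derivation:
df = n - 1 = 57
SE = s/√n = 8/√58 = 1.0505
t = (x̄ - μ₀)/SE = (88.00 - 93)/1.0505 = -4.7596
Critical value: t_{0.005,57} = ±2.665
p-value < 0.0001
Decision: reject H₀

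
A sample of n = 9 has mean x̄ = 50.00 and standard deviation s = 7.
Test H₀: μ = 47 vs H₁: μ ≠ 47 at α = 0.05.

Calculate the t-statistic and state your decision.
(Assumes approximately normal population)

Answer: t = 1.2857, fail to reject H₀

Derivation:
df = n - 1 = 8
SE = s/√n = 7/√9 = 2.3333
t = (x̄ - μ₀)/SE = (50.00 - 47)/2.3333 = 1.2857
Critical value: t_{0.025,8} = ±2.306
p-value ≈ 0.2345
Decision: fail to reject H₀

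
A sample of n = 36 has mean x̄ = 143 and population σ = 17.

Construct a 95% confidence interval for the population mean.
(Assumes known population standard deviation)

Answer: (137.4467, 148.5533)

Derivation:
Confidence level: 95%, α = 0.05
z_0.025 = 1.960
SE = σ/√n = 17/√36 = 2.8333
Margin of error = 1.960 × 2.8333 = 5.5533
CI: x̄ ± margin = 143 ± 5.5533
CI: (137.4467, 148.5533)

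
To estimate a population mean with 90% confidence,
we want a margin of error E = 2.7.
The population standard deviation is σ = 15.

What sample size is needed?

z_0.05 = 1.645
n = (z×σ/E)² = (1.645×15/2.7)²
n = 83.5193
Round up: n = 84

Answer: n = 84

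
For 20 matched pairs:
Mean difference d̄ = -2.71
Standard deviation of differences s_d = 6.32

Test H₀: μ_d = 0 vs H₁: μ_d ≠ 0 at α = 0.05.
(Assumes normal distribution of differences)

df = n - 1 = 19
SE = s_d/√n = 6.32/√20 = 1.4132
t = d̄/SE = -2.71/1.4132 = -1.9176
Critical value: t_{0.025,19} = ±2.093
p-value ≈ 0.0703
Decision: fail to reject H₀

Answer: t = -1.9176, fail to reject H₀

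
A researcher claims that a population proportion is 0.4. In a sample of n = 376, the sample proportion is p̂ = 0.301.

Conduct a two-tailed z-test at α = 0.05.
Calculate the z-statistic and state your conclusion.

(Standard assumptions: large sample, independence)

H₀: p = 0.4, H₁: p ≠ 0.4
Standard error: SE = √(p₀(1-p₀)/n) = √(0.4×0.6/376) = 0.025265
z-statistic: z = (p̂ - p₀)/SE = (0.301 - 0.4)/0.025265 = -3.9185
Critical value: z_0.025 = ±1.960
p-value = 0.0001
Decision: reject H₀ at α = 0.05

Answer: z = -3.9185, reject H₀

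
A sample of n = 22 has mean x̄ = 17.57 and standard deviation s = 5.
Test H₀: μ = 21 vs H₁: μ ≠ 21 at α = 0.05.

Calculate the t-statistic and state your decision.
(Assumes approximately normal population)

df = n - 1 = 21
SE = s/√n = 5/√22 = 1.0660
t = (x̄ - μ₀)/SE = (17.57 - 21)/1.0660 = -3.2176
Critical value: t_{0.025,21} = ±2.080
p-value ≈ 0.0041
Decision: reject H₀

Answer: t = -3.2176, reject H₀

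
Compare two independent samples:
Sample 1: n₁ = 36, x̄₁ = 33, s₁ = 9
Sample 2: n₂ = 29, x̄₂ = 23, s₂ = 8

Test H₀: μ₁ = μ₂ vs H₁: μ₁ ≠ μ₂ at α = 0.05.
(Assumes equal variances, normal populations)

Answer: t = 4.6764, reject H₀

Derivation:
Pooled variance: s²_p = [35×9² + 28×8²]/(63) = 73.4444
s_p = 8.5700
SE = s_p×√(1/n₁ + 1/n₂) = 8.5700×√(1/36 + 1/29) = 2.1384
t = (x̄₁ - x̄₂)/SE = (33 - 23)/2.1384 = 4.6764
df = 63, t-critical = ±1.998
Decision: reject H₀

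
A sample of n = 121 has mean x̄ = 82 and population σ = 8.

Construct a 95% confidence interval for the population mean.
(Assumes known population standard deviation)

Confidence level: 95%, α = 0.05
z_0.025 = 1.960
SE = σ/√n = 8/√121 = 0.7273
Margin of error = 1.960 × 0.7273 = 1.4255
CI: x̄ ± margin = 82 ± 1.4255
CI: (80.5745, 83.4255)

Answer: (80.5745, 83.4255)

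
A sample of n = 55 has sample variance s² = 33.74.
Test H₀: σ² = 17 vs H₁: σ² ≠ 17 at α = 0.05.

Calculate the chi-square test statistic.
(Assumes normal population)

Answer: χ² = 107.1741, reject H₀

Derivation:
df = n - 1 = 54
χ² = (n-1)s²/σ₀² = 54×33.74/17 = 107.1741
Critical values: χ²_{0.975,54} = 35.586, χ²_{0.025,54} = 76.192
Rejection region: χ² < 35.586 or χ² > 76.192
Decision: reject H₀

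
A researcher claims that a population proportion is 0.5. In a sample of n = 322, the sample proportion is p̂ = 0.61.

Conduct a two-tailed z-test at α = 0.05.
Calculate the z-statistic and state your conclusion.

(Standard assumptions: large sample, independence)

Answer: z = 3.9477, reject H₀

Derivation:
H₀: p = 0.5, H₁: p ≠ 0.5
Standard error: SE = √(p₀(1-p₀)/n) = √(0.5×0.5/322) = 0.027864
z-statistic: z = (p̂ - p₀)/SE = (0.61 - 0.5)/0.027864 = 3.9477
Critical value: z_0.025 = ±1.960
p-value = 0.0001
Decision: reject H₀ at α = 0.05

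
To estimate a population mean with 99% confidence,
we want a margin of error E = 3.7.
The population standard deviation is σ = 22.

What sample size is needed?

Answer: n = 235

Derivation:
z_0.005 = 2.576
n = (z×σ/E)² = (2.576×22/3.7)²
n = 234.6030
Round up: n = 235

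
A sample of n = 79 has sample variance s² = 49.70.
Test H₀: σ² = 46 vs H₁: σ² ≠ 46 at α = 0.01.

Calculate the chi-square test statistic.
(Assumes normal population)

df = n - 1 = 78
χ² = (n-1)s²/σ₀² = 78×49.70/46 = 84.2739
Critical values: χ²_{0.995,78} = 49.582, χ²_{0.005,78} = 113.911
Rejection region: χ² < 49.582 or χ² > 113.911
Decision: fail to reject H₀

Answer: χ² = 84.2739, fail to reject H₀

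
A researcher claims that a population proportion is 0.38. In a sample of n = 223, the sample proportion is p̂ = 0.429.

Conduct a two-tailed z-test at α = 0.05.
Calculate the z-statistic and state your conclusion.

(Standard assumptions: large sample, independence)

H₀: p = 0.38, H₁: p ≠ 0.38
Standard error: SE = √(p₀(1-p₀)/n) = √(0.38×0.62/223) = 0.032504
z-statistic: z = (p̂ - p₀)/SE = (0.429 - 0.38)/0.032504 = 1.5075
Critical value: z_0.025 = ±1.960
p-value = 0.1317
Decision: fail to reject H₀ at α = 0.05

Answer: z = 1.5075, fail to reject H₀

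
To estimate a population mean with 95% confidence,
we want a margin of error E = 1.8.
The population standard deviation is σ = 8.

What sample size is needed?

z_0.025 = 1.960
n = (z×σ/E)² = (1.960×8/1.8)²
n = 75.8835
Round up: n = 76

Answer: n = 76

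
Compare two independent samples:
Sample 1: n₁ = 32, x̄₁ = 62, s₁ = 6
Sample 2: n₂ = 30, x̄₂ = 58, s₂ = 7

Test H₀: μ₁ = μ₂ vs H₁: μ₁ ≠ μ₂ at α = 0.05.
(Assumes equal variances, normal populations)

Answer: t = 2.4206, reject H₀

Derivation:
Pooled variance: s²_p = [31×6² + 29×7²]/(60) = 42.2833
s_p = 6.5026
SE = s_p×√(1/n₁ + 1/n₂) = 6.5026×√(1/32 + 1/30) = 1.6525
t = (x̄₁ - x̄₂)/SE = (62 - 58)/1.6525 = 2.4206
df = 60, t-critical = ±2.000
Decision: reject H₀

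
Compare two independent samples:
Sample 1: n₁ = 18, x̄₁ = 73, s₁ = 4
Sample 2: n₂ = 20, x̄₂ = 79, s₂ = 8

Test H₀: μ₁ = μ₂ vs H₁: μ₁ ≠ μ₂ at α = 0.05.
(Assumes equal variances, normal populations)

Pooled variance: s²_p = [17×4² + 19×8²]/(36) = 41.3333
s_p = 6.4291
SE = s_p×√(1/n₁ + 1/n₂) = 6.4291×√(1/18 + 1/20) = 2.0888
t = (x̄₁ - x̄₂)/SE = (73 - 79)/2.0888 = -2.8725
df = 36, t-critical = ±2.028
Decision: reject H₀

Answer: t = -2.8725, reject H₀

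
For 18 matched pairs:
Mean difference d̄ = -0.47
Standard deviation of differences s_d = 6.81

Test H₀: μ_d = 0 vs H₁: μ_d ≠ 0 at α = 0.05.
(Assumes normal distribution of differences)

df = n - 1 = 17
SE = s_d/√n = 6.81/√18 = 1.6051
t = d̄/SE = -0.47/1.6051 = -0.2928
Critical value: t_{0.025,17} = ±2.110
p-value ≈ 0.7732
Decision: fail to reject H₀

Answer: t = -0.2928, fail to reject H₀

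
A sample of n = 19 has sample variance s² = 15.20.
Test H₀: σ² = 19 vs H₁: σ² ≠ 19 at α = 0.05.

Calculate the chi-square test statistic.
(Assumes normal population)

df = n - 1 = 18
χ² = (n-1)s²/σ₀² = 18×15.20/19 = 14.4000
Critical values: χ²_{0.975,18} = 8.231, χ²_{0.025,18} = 31.526
Rejection region: χ² < 8.231 or χ² > 31.526
Decision: fail to reject H₀

Answer: χ² = 14.4000, fail to reject H₀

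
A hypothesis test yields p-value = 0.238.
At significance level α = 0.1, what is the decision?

Answer: fail to reject H₀

Derivation:
Compare p-value to α:
0.238 ≥ 0.1
Decision: fail to reject H₀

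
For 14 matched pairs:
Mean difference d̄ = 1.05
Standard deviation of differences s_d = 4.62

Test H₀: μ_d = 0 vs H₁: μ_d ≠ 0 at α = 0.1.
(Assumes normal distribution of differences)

df = n - 1 = 13
SE = s_d/√n = 4.62/√14 = 1.2347
t = d̄/SE = 1.05/1.2347 = 0.8504
Critical value: t_{0.05,13} = ±1.771
p-value ≈ 0.4105
Decision: fail to reject H₀

Answer: t = 0.8504, fail to reject H₀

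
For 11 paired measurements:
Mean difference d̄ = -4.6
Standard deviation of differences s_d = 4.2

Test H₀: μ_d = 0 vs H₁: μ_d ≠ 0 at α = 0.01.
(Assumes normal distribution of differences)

df = n - 1 = 10
SE = s_d/√n = 4.2/√11 = 1.2663
t = d̄/SE = -4.6/1.2663 = -3.6326
Critical value: t_{0.005,10} = ±3.169
p-value ≈ 0.0046
Decision: reject H₀

Answer: t = -3.6326, reject H₀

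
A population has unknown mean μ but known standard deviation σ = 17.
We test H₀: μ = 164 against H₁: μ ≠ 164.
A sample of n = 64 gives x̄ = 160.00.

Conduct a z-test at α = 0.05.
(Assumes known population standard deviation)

Standard error: SE = σ/√n = 17/√64 = 2.1250
z-statistic: z = (x̄ - μ₀)/SE = (160.00 - 164)/2.1250 = -1.8824
Critical value: ±1.960
p-value = 0.0598
Decision: fail to reject H₀

Answer: z = -1.8824, fail to reject H₀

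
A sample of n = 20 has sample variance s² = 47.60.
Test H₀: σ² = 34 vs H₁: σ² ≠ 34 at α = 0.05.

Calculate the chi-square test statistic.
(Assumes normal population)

df = n - 1 = 19
χ² = (n-1)s²/σ₀² = 19×47.60/34 = 26.6000
Critical values: χ²_{0.975,19} = 8.907, χ²_{0.025,19} = 32.852
Rejection region: χ² < 8.907 or χ² > 32.852
Decision: fail to reject H₀

Answer: χ² = 26.6000, fail to reject H₀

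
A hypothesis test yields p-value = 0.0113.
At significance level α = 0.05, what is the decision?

Answer: reject H₀

Derivation:
Compare p-value to α:
0.0113 < 0.05
Decision: reject H₀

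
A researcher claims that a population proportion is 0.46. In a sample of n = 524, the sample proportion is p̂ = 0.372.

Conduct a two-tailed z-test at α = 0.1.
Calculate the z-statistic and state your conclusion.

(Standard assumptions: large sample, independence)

H₀: p = 0.46, H₁: p ≠ 0.46
Standard error: SE = √(p₀(1-p₀)/n) = √(0.46×0.54/524) = 0.021773
z-statistic: z = (p̂ - p₀)/SE = (0.372 - 0.46)/0.021773 = -4.0417
Critical value: z_0.05 = ±1.645
p-value = 0.0001
Decision: reject H₀ at α = 0.1

Answer: z = -4.0417, reject H₀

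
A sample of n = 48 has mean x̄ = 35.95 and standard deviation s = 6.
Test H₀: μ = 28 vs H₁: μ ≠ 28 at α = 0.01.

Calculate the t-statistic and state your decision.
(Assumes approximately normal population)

df = n - 1 = 47
SE = s/√n = 6/√48 = 0.8660
t = (x̄ - μ₀)/SE = (35.95 - 28)/0.8660 = 9.1801
Critical value: t_{0.005,47} = ±2.685
p-value < 0.0001
Decision: reject H₀

Answer: t = 9.1801, reject H₀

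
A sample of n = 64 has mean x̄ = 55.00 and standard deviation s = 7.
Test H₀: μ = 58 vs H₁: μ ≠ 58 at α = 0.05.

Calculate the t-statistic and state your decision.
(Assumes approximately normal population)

df = n - 1 = 63
SE = s/√n = 7/√64 = 0.8750
t = (x̄ - μ₀)/SE = (55.00 - 58)/0.8750 = -3.4286
Critical value: t_{0.025,63} = ±1.998
p-value ≈ 0.0011
Decision: reject H₀

Answer: t = -3.4286, reject H₀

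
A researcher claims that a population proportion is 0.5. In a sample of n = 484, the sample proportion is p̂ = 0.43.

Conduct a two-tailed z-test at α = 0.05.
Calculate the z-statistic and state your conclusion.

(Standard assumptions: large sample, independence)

Answer: z = -3.0800, reject H₀

Derivation:
H₀: p = 0.5, H₁: p ≠ 0.5
Standard error: SE = √(p₀(1-p₀)/n) = √(0.5×0.5/484) = 0.022727
z-statistic: z = (p̂ - p₀)/SE = (0.43 - 0.5)/0.022727 = -3.0800
Critical value: z_0.025 = ±1.960
p-value = 0.0021
Decision: reject H₀ at α = 0.05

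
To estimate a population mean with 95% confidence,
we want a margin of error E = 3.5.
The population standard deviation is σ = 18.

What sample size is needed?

Answer: n = 102

Derivation:
z_0.025 = 1.960
n = (z×σ/E)² = (1.960×18/3.5)²
n = 101.6064
Round up: n = 102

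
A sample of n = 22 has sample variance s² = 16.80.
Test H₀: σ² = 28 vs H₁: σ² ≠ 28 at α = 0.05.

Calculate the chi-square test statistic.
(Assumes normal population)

df = n - 1 = 21
χ² = (n-1)s²/σ₀² = 21×16.80/28 = 12.6000
Critical values: χ²_{0.975,21} = 10.283, χ²_{0.025,21} = 35.479
Rejection region: χ² < 10.283 or χ² > 35.479
Decision: fail to reject H₀

Answer: χ² = 12.6000, fail to reject H₀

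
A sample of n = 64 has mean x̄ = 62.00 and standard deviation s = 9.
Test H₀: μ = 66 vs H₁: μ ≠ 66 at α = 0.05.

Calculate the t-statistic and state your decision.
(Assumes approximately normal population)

df = n - 1 = 63
SE = s/√n = 9/√64 = 1.1250
t = (x̄ - μ₀)/SE = (62.00 - 66)/1.1250 = -3.5556
Critical value: t_{0.025,63} = ±1.998
p-value ≈ 0.0007
Decision: reject H₀

Answer: t = -3.5556, reject H₀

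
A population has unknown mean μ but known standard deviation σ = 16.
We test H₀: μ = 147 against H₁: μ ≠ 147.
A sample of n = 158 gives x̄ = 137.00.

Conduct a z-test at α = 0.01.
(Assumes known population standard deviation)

Answer: z = -7.8561, reject H₀

Derivation:
Standard error: SE = σ/√n = 16/√158 = 1.2729
z-statistic: z = (x̄ - μ₀)/SE = (137.00 - 147)/1.2729 = -7.8561
Critical value: ±2.576
p-value < 0.0001
Decision: reject H₀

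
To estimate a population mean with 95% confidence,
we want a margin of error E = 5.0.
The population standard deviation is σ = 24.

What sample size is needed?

z_0.025 = 1.960
n = (z×σ/E)² = (1.960×24/5.0)²
n = 88.5105
Round up: n = 89

Answer: n = 89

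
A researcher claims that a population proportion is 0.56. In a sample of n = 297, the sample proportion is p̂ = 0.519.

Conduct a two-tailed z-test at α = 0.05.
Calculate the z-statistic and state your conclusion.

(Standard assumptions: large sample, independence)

H₀: p = 0.56, H₁: p ≠ 0.56
Standard error: SE = √(p₀(1-p₀)/n) = √(0.56×0.44/297) = 0.028803
z-statistic: z = (p̂ - p₀)/SE = (0.519 - 0.56)/0.028803 = -1.4235
Critical value: z_0.025 = ±1.960
p-value = 0.1546
Decision: fail to reject H₀ at α = 0.05

Answer: z = -1.4235, fail to reject H₀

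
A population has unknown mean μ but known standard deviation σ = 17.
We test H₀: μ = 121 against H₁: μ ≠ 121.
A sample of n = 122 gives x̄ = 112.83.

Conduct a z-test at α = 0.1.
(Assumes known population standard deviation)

Standard error: SE = σ/√n = 17/√122 = 1.5391
z-statistic: z = (x̄ - μ₀)/SE = (112.83 - 121)/1.5391 = -5.3083
Critical value: ±1.645
p-value < 0.0001
Decision: reject H₀

Answer: z = -5.3083, reject H₀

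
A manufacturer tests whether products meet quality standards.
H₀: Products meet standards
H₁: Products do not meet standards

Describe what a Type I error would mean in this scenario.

Answer: Rejecting good products that actually meet standards

Derivation:
Type I error: rejecting H₀ when it is actually true (false positive).
Type II error: failing to reject H₀ when H₁ is actually true (false negative).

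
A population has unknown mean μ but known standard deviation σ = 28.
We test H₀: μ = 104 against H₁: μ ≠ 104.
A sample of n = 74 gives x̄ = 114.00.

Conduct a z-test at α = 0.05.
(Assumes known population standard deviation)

Standard error: SE = σ/√n = 28/√74 = 3.2549
z-statistic: z = (x̄ - μ₀)/SE = (114.00 - 104)/3.2549 = 3.0723
Critical value: ±1.960
p-value = 0.0021
Decision: reject H₀

Answer: z = 3.0723, reject H₀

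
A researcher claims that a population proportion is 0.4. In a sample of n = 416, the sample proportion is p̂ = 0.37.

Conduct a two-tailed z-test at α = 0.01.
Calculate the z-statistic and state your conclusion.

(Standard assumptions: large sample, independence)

Answer: z = -1.2490, fail to reject H₀

Derivation:
H₀: p = 0.4, H₁: p ≠ 0.4
Standard error: SE = √(p₀(1-p₀)/n) = √(0.4×0.6/416) = 0.024019
z-statistic: z = (p̂ - p₀)/SE = (0.37 - 0.4)/0.024019 = -1.2490
Critical value: z_0.005 = ±2.576
p-value = 0.2117
Decision: fail to reject H₀ at α = 0.01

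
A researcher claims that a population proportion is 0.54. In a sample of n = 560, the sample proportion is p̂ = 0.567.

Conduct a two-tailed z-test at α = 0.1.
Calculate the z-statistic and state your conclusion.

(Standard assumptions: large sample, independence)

Answer: z = 1.2820, fail to reject H₀

Derivation:
H₀: p = 0.54, H₁: p ≠ 0.54
Standard error: SE = √(p₀(1-p₀)/n) = √(0.54×0.46/560) = 0.021061
z-statistic: z = (p̂ - p₀)/SE = (0.567 - 0.54)/0.021061 = 1.2820
Critical value: z_0.05 = ±1.645
p-value = 0.1998
Decision: fail to reject H₀ at α = 0.1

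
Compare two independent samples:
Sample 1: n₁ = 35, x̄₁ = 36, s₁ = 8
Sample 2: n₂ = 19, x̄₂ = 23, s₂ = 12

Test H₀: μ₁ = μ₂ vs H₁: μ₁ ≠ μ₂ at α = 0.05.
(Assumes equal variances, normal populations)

Pooled variance: s²_p = [34×8² + 18×12²]/(52) = 91.6923
s_p = 9.5756
SE = s_p×√(1/n₁ + 1/n₂) = 9.5756×√(1/35 + 1/19) = 2.7287
t = (x̄₁ - x̄₂)/SE = (36 - 23)/2.7287 = 4.7642
df = 52, t-critical = ±2.007
Decision: reject H₀

Answer: t = 4.7642, reject H₀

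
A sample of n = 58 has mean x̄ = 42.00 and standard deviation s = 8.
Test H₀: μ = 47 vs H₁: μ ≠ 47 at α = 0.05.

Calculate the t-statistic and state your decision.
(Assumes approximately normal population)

Answer: t = -4.7596, reject H₀

Derivation:
df = n - 1 = 57
SE = s/√n = 8/√58 = 1.0505
t = (x̄ - μ₀)/SE = (42.00 - 47)/1.0505 = -4.7596
Critical value: t_{0.025,57} = ±2.002
p-value < 0.0001
Decision: reject H₀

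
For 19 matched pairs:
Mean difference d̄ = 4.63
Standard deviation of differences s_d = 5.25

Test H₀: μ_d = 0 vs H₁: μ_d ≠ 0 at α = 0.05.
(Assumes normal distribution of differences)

Answer: t = 3.8442, reject H₀

Derivation:
df = n - 1 = 18
SE = s_d/√n = 5.25/√19 = 1.2044
t = d̄/SE = 4.63/1.2044 = 3.8442
Critical value: t_{0.025,18} = ±2.101
p-value ≈ 0.0012
Decision: reject H₀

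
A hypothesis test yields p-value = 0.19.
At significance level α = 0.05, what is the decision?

Answer: fail to reject H₀

Derivation:
Compare p-value to α:
0.19 ≥ 0.05
Decision: fail to reject H₀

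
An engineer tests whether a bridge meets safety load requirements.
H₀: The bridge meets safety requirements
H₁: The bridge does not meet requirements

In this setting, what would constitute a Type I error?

A Type I error (probability α) occurs when we reject a true H₀.
A Type II error (probability β) occurs when we fail to reject a false H₀.

Answer: Unnecessarily closing a safe bridge for repairs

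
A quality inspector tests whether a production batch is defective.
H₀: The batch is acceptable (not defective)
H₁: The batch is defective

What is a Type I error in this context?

Type I error: rejecting H₀ when it is actually true (false positive).
Type II error: failing to reject H₀ when H₁ is actually true (false negative).

Answer: Rejecting an acceptable batch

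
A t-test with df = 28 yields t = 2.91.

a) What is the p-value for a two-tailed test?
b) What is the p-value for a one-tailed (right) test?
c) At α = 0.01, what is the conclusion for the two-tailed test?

Using t-distribution with df = 28:
a) Two-tailed: p = 2×P(T > 2.91) = 0.0070
b) One-tailed: p = P(T > 2.91) = 0.0035
c) 0.0070 < 0.01, reject H₀

Answer: a) 0.0070, b) 0.0035, c) reject H₀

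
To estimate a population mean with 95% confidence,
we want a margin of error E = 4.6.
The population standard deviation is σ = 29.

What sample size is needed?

Answer: n = 153

Derivation:
z_0.025 = 1.960
n = (z×σ/E)² = (1.960×29/4.6)²
n = 152.6836
Round up: n = 153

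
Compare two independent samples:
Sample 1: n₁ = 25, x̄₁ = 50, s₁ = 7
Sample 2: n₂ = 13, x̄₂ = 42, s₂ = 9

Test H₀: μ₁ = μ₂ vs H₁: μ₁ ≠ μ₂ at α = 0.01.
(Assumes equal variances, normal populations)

Pooled variance: s²_p = [24×7² + 12×9²]/(36) = 59.6667
s_p = 7.7244
SE = s_p×√(1/n₁ + 1/n₂) = 7.7244×√(1/25 + 1/13) = 2.6413
t = (x̄₁ - x̄₂)/SE = (50 - 42)/2.6413 = 3.0288
df = 36, t-critical = ±2.719
Decision: reject H₀

Answer: t = 3.0288, reject H₀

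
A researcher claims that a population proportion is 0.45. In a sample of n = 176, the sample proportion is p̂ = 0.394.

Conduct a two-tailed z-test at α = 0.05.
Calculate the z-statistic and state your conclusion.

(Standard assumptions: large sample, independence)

Answer: z = -1.4933, fail to reject H₀

Derivation:
H₀: p = 0.45, H₁: p ≠ 0.45
Standard error: SE = √(p₀(1-p₀)/n) = √(0.45×0.55/176) = 0.037500
z-statistic: z = (p̂ - p₀)/SE = (0.394 - 0.45)/0.037500 = -1.4933
Critical value: z_0.025 = ±1.960
p-value = 0.1354
Decision: fail to reject H₀ at α = 0.05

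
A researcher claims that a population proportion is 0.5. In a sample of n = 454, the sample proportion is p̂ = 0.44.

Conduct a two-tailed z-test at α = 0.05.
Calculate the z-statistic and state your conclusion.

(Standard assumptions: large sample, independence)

Answer: z = -2.5569, reject H₀

Derivation:
H₀: p = 0.5, H₁: p ≠ 0.5
Standard error: SE = √(p₀(1-p₀)/n) = √(0.5×0.5/454) = 0.023466
z-statistic: z = (p̂ - p₀)/SE = (0.44 - 0.5)/0.023466 = -2.5569
Critical value: z_0.025 = ±1.960
p-value = 0.0106
Decision: reject H₀ at α = 0.05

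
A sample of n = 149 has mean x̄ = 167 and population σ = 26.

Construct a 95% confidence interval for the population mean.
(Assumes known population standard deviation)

Confidence level: 95%, α = 0.05
z_0.025 = 1.960
SE = σ/√n = 26/√149 = 2.1300
Margin of error = 1.960 × 2.1300 = 4.1748
CI: x̄ ± margin = 167 ± 4.1748
CI: (162.8252, 171.1748)

Answer: (162.8252, 171.1748)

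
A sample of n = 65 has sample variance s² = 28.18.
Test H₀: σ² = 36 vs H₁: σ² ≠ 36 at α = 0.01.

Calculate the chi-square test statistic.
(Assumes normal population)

Answer: χ² = 50.0978, fail to reject H₀

Derivation:
df = n - 1 = 64
χ² = (n-1)s²/σ₀² = 64×28.18/36 = 50.0978
Critical values: χ²_{0.995,64} = 38.610, χ²_{0.005,64} = 96.878
Rejection region: χ² < 38.610 or χ² > 96.878
Decision: fail to reject H₀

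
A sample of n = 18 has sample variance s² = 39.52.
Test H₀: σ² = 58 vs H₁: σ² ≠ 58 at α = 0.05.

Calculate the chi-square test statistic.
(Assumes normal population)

Answer: χ² = 11.5834, fail to reject H₀

Derivation:
df = n - 1 = 17
χ² = (n-1)s²/σ₀² = 17×39.52/58 = 11.5834
Critical values: χ²_{0.975,17} = 7.564, χ²_{0.025,17} = 30.191
Rejection region: χ² < 7.564 or χ² > 30.191
Decision: fail to reject H₀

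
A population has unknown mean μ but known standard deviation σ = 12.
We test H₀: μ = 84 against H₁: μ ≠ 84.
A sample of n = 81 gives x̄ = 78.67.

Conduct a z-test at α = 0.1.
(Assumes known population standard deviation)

Standard error: SE = σ/√n = 12/√81 = 1.3333
z-statistic: z = (x̄ - μ₀)/SE = (78.67 - 84)/1.3333 = -3.9976
Critical value: ±1.645
p-value = 0.0001
Decision: reject H₀

Answer: z = -3.9976, reject H₀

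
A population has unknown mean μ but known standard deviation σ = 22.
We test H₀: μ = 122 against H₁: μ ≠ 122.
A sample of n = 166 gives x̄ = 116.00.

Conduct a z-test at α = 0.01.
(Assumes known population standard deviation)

Answer: z = -3.5139, reject H₀

Derivation:
Standard error: SE = σ/√n = 22/√166 = 1.7075
z-statistic: z = (x̄ - μ₀)/SE = (116.00 - 122)/1.7075 = -3.5139
Critical value: ±2.576
p-value = 0.0004
Decision: reject H₀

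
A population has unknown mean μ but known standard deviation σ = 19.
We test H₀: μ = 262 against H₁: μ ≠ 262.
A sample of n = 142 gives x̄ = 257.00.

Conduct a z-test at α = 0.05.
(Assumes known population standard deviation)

Standard error: SE = σ/√n = 19/√142 = 1.5944
z-statistic: z = (x̄ - μ₀)/SE = (257.00 - 262)/1.5944 = -3.1360
Critical value: ±1.960
p-value = 0.0017
Decision: reject H₀

Answer: z = -3.1360, reject H₀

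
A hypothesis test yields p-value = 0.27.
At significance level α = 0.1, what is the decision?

Answer: fail to reject H₀

Derivation:
Compare p-value to α:
0.27 ≥ 0.1
Decision: fail to reject H₀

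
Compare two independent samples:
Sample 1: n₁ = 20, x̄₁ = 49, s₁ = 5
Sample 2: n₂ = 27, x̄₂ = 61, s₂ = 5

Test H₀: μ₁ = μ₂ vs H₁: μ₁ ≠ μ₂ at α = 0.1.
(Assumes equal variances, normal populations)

Answer: t = -8.1350, reject H₀

Derivation:
Pooled variance: s²_p = [19×5² + 26×5²]/(45) = 25.0000
s_p = 5.0000
SE = s_p×√(1/n₁ + 1/n₂) = 5.0000×√(1/20 + 1/27) = 1.4751
t = (x̄₁ - x̄₂)/SE = (49 - 61)/1.4751 = -8.1350
df = 45, t-critical = ±1.679
Decision: reject H₀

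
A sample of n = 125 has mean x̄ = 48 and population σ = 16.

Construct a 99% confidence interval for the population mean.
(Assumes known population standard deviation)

Confidence level: 99%, α = 0.01
z_0.005 = 2.576
SE = σ/√n = 16/√125 = 1.4311
Margin of error = 2.576 × 1.4311 = 3.6865
CI: x̄ ± margin = 48 ± 3.6865
CI: (44.3135, 51.6865)

Answer: (44.3135, 51.6865)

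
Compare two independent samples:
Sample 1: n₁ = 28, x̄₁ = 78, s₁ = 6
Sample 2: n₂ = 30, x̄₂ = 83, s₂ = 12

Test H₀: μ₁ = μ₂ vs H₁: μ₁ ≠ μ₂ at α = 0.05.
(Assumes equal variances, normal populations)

Pooled variance: s²_p = [27×6² + 29×12²]/(56) = 91.9286
s_p = 9.5879
SE = s_p×√(1/n₁ + 1/n₂) = 9.5879×√(1/28 + 1/30) = 2.5194
t = (x̄₁ - x̄₂)/SE = (78 - 83)/2.5194 = -1.9846
df = 56, t-critical = ±2.003
Decision: fail to reject H₀

Answer: t = -1.9846, fail to reject H₀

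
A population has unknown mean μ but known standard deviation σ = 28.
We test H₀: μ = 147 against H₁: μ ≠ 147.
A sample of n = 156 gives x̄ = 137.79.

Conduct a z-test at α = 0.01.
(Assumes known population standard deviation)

Answer: z = -4.1083, reject H₀

Derivation:
Standard error: SE = σ/√n = 28/√156 = 2.2418
z-statistic: z = (x̄ - μ₀)/SE = (137.79 - 147)/2.2418 = -4.1083
Critical value: ±2.576
p-value < 0.0001
Decision: reject H₀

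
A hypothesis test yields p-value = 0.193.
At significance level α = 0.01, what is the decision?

Answer: fail to reject H₀

Derivation:
Compare p-value to α:
0.193 ≥ 0.01
Decision: fail to reject H₀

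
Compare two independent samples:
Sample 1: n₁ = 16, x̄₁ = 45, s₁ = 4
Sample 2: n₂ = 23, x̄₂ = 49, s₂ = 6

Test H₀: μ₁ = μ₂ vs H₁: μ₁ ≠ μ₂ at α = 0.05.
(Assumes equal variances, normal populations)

Pooled variance: s²_p = [15×4² + 22×6²]/(37) = 27.8919
s_p = 5.2813
SE = s_p×√(1/n₁ + 1/n₂) = 5.2813×√(1/16 + 1/23) = 1.7193
t = (x̄₁ - x̄₂)/SE = (45 - 49)/1.7193 = -2.3265
df = 37, t-critical = ±2.026
Decision: reject H₀

Answer: t = -2.3265, reject H₀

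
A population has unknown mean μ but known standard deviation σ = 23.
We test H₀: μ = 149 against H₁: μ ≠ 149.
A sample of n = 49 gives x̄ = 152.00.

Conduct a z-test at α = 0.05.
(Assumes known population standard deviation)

Standard error: SE = σ/√n = 23/√49 = 3.2857
z-statistic: z = (x̄ - μ₀)/SE = (152.00 - 149)/3.2857 = 0.9130
Critical value: ±1.960
p-value = 0.3612
Decision: fail to reject H₀

Answer: z = 0.9130, fail to reject H₀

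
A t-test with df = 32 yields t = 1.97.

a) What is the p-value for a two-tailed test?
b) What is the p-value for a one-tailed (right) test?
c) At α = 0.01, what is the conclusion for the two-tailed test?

Answer: a) 0.0575, b) 0.0288, c) fail to reject H₀

Derivation:
Using t-distribution with df = 32:
a) Two-tailed: p = 2×P(T > 1.97) = 0.0575
b) One-tailed: p = P(T > 1.97) = 0.0288
c) 0.0575 ≥ 0.01, fail to reject H₀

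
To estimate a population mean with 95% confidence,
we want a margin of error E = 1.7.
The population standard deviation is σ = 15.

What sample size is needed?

Answer: n = 300

Derivation:
z_0.025 = 1.960
n = (z×σ/E)² = (1.960×15/1.7)²
n = 299.0865
Round up: n = 300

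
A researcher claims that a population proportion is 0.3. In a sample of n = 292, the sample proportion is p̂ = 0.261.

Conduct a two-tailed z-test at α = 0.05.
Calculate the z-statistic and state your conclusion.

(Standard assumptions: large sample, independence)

Answer: z = -1.4543, fail to reject H₀

Derivation:
H₀: p = 0.3, H₁: p ≠ 0.3
Standard error: SE = √(p₀(1-p₀)/n) = √(0.3×0.7/292) = 0.026817
z-statistic: z = (p̂ - p₀)/SE = (0.261 - 0.3)/0.026817 = -1.4543
Critical value: z_0.025 = ±1.960
p-value = 0.1459
Decision: fail to reject H₀ at α = 0.05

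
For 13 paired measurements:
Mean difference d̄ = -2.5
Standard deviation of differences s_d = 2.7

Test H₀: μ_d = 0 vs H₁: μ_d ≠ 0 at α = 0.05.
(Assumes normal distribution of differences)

df = n - 1 = 12
SE = s_d/√n = 2.7/√13 = 0.7488
t = d̄/SE = -2.5/0.7488 = -3.3387
Critical value: t_{0.025,12} = ±2.179
p-value ≈ 0.0059
Decision: reject H₀

Answer: t = -3.3387, reject H₀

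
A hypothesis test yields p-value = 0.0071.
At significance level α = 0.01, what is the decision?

Compare p-value to α:
0.0071 < 0.01
Decision: reject H₀

Answer: reject H₀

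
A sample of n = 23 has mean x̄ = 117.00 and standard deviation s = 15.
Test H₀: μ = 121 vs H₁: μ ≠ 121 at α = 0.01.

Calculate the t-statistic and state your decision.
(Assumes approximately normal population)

Answer: t = -1.2789, fail to reject H₀

Derivation:
df = n - 1 = 22
SE = s/√n = 15/√23 = 3.1277
t = (x̄ - μ₀)/SE = (117.00 - 121)/3.1277 = -1.2789
Critical value: t_{0.005,22} = ±2.819
p-value ≈ 0.2143
Decision: fail to reject H₀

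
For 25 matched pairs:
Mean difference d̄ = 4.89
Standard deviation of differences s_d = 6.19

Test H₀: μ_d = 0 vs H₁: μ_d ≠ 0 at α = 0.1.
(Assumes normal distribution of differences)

Answer: t = 3.9499, reject H₀

Derivation:
df = n - 1 = 24
SE = s_d/√n = 6.19/√25 = 1.2380
t = d̄/SE = 4.89/1.2380 = 3.9499
Critical value: t_{0.05,24} = ±1.711
p-value ≈ 0.0006
Decision: reject H₀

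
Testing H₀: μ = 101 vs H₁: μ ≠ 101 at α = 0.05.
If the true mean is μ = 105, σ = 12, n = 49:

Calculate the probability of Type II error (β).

SE = σ/√n = 12/√49 = 1.7143
Critical values: μ₀ ± z_0.025×SE = 101 ± 1.960×1.7143
Acceptance region: (97.6400, 104.3600)
Under H₁ (μ = 105): z_high = (104.3600 - 105)/1.7143 = -0.3733, z_low = (97.6400 - 105)/1.7143 = -4.2933
β = P(not reject | H₁) = Φ(-0.3733) - Φ(-4.2933) ≈ 0.3545

Answer: β ≈ 0.3545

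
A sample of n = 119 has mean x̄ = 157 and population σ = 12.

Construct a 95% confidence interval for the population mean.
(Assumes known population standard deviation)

Confidence level: 95%, α = 0.05
z_0.025 = 1.960
SE = σ/√n = 12/√119 = 1.1000
Margin of error = 1.960 × 1.1000 = 2.1560
CI: x̄ ± margin = 157 ± 2.1560
CI: (154.8440, 159.1560)

Answer: (154.8440, 159.1560)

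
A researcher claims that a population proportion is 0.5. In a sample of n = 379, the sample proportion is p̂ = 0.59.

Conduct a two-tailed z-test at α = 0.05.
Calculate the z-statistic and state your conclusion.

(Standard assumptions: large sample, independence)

Answer: z = 3.5043, reject H₀

Derivation:
H₀: p = 0.5, H₁: p ≠ 0.5
Standard error: SE = √(p₀(1-p₀)/n) = √(0.5×0.5/379) = 0.025683
z-statistic: z = (p̂ - p₀)/SE = (0.59 - 0.5)/0.025683 = 3.5043
Critical value: z_0.025 = ±1.960
p-value = 0.0005
Decision: reject H₀ at α = 0.05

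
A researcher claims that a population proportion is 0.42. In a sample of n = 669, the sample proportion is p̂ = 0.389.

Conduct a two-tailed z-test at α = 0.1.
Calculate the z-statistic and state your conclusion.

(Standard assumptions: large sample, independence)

H₀: p = 0.42, H₁: p ≠ 0.42
Standard error: SE = √(p₀(1-p₀)/n) = √(0.42×0.58/669) = 0.019082
z-statistic: z = (p̂ - p₀)/SE = (0.389 - 0.42)/0.019082 = -1.6246
Critical value: z_0.05 = ±1.645
p-value = 0.1042
Decision: fail to reject H₀ at α = 0.1

Answer: z = -1.6246, fail to reject H₀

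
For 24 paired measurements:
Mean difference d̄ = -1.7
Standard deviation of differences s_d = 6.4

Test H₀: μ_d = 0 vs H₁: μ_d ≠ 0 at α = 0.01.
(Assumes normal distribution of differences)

df = n - 1 = 23
SE = s_d/√n = 6.4/√24 = 1.3064
t = d̄/SE = -1.7/1.3064 = -1.3013
Critical value: t_{0.005,23} = ±2.807
p-value ≈ 0.2060
Decision: fail to reject H₀

Answer: t = -1.3013, fail to reject H₀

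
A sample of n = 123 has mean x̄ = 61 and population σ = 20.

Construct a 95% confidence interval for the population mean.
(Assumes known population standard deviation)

Answer: (57.4655, 64.5345)

Derivation:
Confidence level: 95%, α = 0.05
z_0.025 = 1.960
SE = σ/√n = 20/√123 = 1.8033
Margin of error = 1.960 × 1.8033 = 3.5345
CI: x̄ ± margin = 61 ± 3.5345
CI: (57.4655, 64.5345)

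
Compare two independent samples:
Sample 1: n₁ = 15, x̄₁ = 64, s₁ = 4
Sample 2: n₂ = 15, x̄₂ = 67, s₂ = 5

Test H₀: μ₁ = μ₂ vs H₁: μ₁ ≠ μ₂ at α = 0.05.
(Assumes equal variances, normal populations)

Answer: t = -1.8146, fail to reject H₀

Derivation:
Pooled variance: s²_p = [14×4² + 14×5²]/(28) = 20.5000
s_p = 4.5277
SE = s_p×√(1/n₁ + 1/n₂) = 4.5277×√(1/15 + 1/15) = 1.6533
t = (x̄₁ - x̄₂)/SE = (64 - 67)/1.6533 = -1.8146
df = 28, t-critical = ±2.048
Decision: fail to reject H₀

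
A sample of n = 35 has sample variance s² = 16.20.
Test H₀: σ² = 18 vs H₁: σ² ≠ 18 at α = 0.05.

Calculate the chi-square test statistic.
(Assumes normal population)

df = n - 1 = 34
χ² = (n-1)s²/σ₀² = 34×16.20/18 = 30.6000
Critical values: χ²_{0.975,34} = 19.806, χ²_{0.025,34} = 51.966
Rejection region: χ² < 19.806 or χ² > 51.966
Decision: fail to reject H₀

Answer: χ² = 30.6000, fail to reject H₀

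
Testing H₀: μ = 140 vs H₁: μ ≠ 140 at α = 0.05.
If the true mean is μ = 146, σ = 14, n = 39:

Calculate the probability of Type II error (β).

Answer: β ≈ 0.2369

Derivation:
SE = σ/√n = 14/√39 = 2.2418
Critical values: μ₀ ± z_0.025×SE = 140 ± 1.960×2.2418
Acceptance region: (135.6061, 144.3939)
Under H₁ (μ = 146): z_high = (144.3939 - 146)/2.2418 = -0.7164, z_low = (135.6061 - 146)/2.2418 = -4.6364
β = P(not reject | H₁) = Φ(-0.7164) - Φ(-4.6364) ≈ 0.2369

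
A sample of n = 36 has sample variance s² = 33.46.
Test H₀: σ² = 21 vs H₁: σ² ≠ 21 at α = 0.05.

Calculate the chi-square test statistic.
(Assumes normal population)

Answer: χ² = 55.7667, reject H₀

Derivation:
df = n - 1 = 35
χ² = (n-1)s²/σ₀² = 35×33.46/21 = 55.7667
Critical values: χ²_{0.975,35} = 20.569, χ²_{0.025,35} = 53.203
Rejection region: χ² < 20.569 or χ² > 53.203
Decision: reject H₀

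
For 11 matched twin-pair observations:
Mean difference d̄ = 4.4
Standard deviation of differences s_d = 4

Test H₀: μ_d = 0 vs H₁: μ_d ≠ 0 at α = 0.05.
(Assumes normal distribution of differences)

Answer: t = 3.6484, reject H₀

Derivation:
df = n - 1 = 10
SE = s_d/√n = 4/√11 = 1.2060
t = d̄/SE = 4.4/1.2060 = 3.6484
Critical value: t_{0.025,10} = ±2.228
p-value ≈ 0.0045
Decision: reject H₀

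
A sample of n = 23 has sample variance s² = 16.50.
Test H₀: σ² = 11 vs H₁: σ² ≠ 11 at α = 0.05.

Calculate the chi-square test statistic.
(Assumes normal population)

df = n - 1 = 22
χ² = (n-1)s²/σ₀² = 22×16.50/11 = 33.0000
Critical values: χ²_{0.975,22} = 10.982, χ²_{0.025,22} = 36.781
Rejection region: χ² < 10.982 or χ² > 36.781
Decision: fail to reject H₀

Answer: χ² = 33.0000, fail to reject H₀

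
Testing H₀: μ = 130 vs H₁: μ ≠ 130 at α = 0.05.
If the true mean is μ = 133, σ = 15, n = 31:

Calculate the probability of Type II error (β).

SE = σ/√n = 15/√31 = 2.6941
Critical values: μ₀ ± z_0.025×SE = 130 ± 1.960×2.6941
Acceptance region: (124.7196, 135.2804)
Under H₁ (μ = 133): z_high = (135.2804 - 133)/2.6941 = 0.8464, z_low = (124.7196 - 133)/2.6941 = -3.0735
β = P(not reject | H₁) = Φ(0.8464) - Φ(-3.0735) ≈ 0.8003

Answer: β ≈ 0.8003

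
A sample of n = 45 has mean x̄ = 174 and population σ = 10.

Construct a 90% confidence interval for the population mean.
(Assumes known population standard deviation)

Confidence level: 90%, α = 0.1
z_0.05 = 1.645
SE = σ/√n = 10/√45 = 1.4907
Margin of error = 1.645 × 1.4907 = 2.4522
CI: x̄ ± margin = 174 ± 2.4522
CI: (171.5478, 176.4522)

Answer: (171.5478, 176.4522)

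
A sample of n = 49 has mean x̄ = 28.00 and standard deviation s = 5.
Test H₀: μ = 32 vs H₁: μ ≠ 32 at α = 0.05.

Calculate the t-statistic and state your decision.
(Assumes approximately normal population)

Answer: t = -5.5999, reject H₀

Derivation:
df = n - 1 = 48
SE = s/√n = 5/√49 = 0.7143
t = (x̄ - μ₀)/SE = (28.00 - 32)/0.7143 = -5.5999
Critical value: t_{0.025,48} = ±2.011
p-value < 0.0001
Decision: reject H₀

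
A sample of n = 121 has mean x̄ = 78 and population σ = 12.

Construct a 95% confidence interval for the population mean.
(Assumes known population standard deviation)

Confidence level: 95%, α = 0.05
z_0.025 = 1.960
SE = σ/√n = 12/√121 = 1.0909
Margin of error = 1.960 × 1.0909 = 2.1382
CI: x̄ ± margin = 78 ± 2.1382
CI: (75.8618, 80.1382)

Answer: (75.8618, 80.1382)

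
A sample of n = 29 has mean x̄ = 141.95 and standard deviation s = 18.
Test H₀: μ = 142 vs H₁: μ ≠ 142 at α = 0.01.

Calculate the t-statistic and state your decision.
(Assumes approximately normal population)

Answer: t = -0.0150, fail to reject H₀

Derivation:
df = n - 1 = 28
SE = s/√n = 18/√29 = 3.3425
t = (x̄ - μ₀)/SE = (141.95 - 142)/3.3425 = -0.0150
Critical value: t_{0.005,28} = ±2.763
p-value ≈ 0.9881
Decision: fail to reject H₀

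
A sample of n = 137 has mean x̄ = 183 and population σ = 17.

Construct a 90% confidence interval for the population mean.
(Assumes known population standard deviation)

Answer: (180.6108, 185.3892)

Derivation:
Confidence level: 90%, α = 0.1
z_0.05 = 1.645
SE = σ/√n = 17/√137 = 1.4524
Margin of error = 1.645 × 1.4524 = 2.3892
CI: x̄ ± margin = 183 ± 2.3892
CI: (180.6108, 185.3892)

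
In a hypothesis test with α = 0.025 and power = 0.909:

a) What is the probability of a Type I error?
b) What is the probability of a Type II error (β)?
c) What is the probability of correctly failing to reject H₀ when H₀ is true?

Answer: a) 0.025, b) 0.091, c) 0.975

Derivation:
a) Type I error probability = α = 0.025
b) Power = P(reject H₀ | H₁ true) = 1 - β = 0.909, so Type II error probability = β = 1 - Power = 0.091
c) P(fail to reject H₀ | H₀ true) = 1 - α = 0.975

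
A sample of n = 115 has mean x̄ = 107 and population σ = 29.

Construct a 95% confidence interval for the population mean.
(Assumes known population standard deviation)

Answer: (101.6996, 112.3004)

Derivation:
Confidence level: 95%, α = 0.05
z_0.025 = 1.960
SE = σ/√n = 29/√115 = 2.7043
Margin of error = 1.960 × 2.7043 = 5.3004
CI: x̄ ± margin = 107 ± 5.3004
CI: (101.6996, 112.3004)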